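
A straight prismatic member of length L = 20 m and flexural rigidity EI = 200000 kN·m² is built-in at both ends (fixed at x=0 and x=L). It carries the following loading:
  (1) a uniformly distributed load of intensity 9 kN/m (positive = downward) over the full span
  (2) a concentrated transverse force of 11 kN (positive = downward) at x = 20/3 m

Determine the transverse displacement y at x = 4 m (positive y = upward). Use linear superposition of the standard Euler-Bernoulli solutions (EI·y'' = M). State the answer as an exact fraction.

Load 1 — uniform load w=9 kN/m over full span:
  y_1 = -wx²(L-x)²/(24EI) = -9·4²·(20-4)²/(24·200000) = -24/3125 m
Load 2 — point force P=11 kN at a=20/3 m (b=L-a=40/3):
  y_2 = -Pb²x²(3aL-(3a+b)x)/(6L³EI)  [x≤a] = -11·(40/3)²·4²·(3·(20/3)·20-(3·(20/3)+(40/3))·4)/(6·20³·200000) = -44/50625 m
Superposition: y = Σ y_i = -2164/253125 m ≈ -0.008549 m

y(4) = -2164/253125 m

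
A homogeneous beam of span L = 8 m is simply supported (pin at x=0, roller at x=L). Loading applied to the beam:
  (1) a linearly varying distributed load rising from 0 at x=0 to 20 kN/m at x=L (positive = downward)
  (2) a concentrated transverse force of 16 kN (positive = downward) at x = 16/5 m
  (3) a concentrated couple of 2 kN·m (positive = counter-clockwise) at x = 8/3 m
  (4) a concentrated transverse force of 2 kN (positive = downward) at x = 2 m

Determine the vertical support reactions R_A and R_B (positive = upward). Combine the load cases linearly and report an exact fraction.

Load 1 — triangular load w₀=20 kN/m (0→w₀ over full span):
  R_A = w₀L/6 = 20·8/6 = 80/3 kN
  R_B = w₀L/3 = 20·8/3 = 160/3 kN
Load 2 — point force P=16 kN at a=16/5 m (b=L-a=24/5):
  R_A = Pb/L = 16·(24/5)/8 = 48/5 kN
  R_B = Pa/L = 16·(16/5)/8 = 32/5 kN
Load 3 — applied couple M₀=2 kN·m at a=8/3 m (b=L-a=16/3):
  R_A = M₀/L = 2/8 = 1/4 kN
  R_B = -M₀/L = -2/8 = -1/4 kN
Load 4 — point force P=2 kN at a=2 m (b=L-a=6):
  R_A = Pb/L = 2·6/8 = 3/2 kN
  R_B = Pa/L = 2·2/8 = 1/2 kN
Superposition: R_A = 2281/60 kN, R_B = 3599/60 kN

R_A = 2281/60 kN, R_B = 3599/60 kN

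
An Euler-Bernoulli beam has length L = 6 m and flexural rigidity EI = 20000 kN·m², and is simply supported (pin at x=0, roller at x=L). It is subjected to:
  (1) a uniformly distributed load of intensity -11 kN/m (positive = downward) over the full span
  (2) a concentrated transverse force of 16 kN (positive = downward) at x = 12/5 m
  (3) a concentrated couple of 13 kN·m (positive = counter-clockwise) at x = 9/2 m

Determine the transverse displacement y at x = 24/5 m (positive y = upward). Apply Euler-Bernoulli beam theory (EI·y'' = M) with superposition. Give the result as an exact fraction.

Load 1 — uniform load w=-11 kN/m over full span:
  y_1 = -wx(L³-2Lx²+x³)/(24EI) = -(-11)·(24/5)·(6³-2·6·(24/5)²+(24/5)³)/(24·20000) = 8613/1562500 m
Load 2 — point force P=16 kN at a=12/5 m (b=L-a=18/5):
  y_2 = -Pa(L-x)(2Lx-a²-x²)/(6LEI)  [x>a] = -16·(12/5)·(6-(24/5))·(2·6·(24/5)-(12/5)²-(24/5)²)/(6·6·20000) = -144/78125 m
Load 3 — applied couple M₀=13 kN·m at a=9/2 m (b=L-a=3/2):
  y_3 = (M₀x³/(6L)-M₀(x-a)²/2+C₁x)/EI  [x>a] with C₁=M₀(3b²-L²)/(6L)=-169/16 = (13·(24/5)³/(6·6)-13·((24/5)-(9/2))²/2+(-169/16)·(24/5))/20000 = -11349/20000000 m
Superposition: y = Σ y_i = 310167/100000000 m ≈ 0.003102 m

y(24/5) = 310167/100000000 m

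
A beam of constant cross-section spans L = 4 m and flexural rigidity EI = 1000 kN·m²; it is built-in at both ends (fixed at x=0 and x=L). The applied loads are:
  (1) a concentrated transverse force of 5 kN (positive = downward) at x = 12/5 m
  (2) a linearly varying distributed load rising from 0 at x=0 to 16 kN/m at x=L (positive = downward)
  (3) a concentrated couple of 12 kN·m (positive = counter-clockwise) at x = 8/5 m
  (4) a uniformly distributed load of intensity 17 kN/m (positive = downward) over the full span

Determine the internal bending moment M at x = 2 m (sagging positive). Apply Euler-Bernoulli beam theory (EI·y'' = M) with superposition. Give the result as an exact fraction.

Load 1 — point force P=5 kN at a=12/5 m (b=L-a=8/5):
  M_1 = Pb²(3a+b)x/L³ - Pab²/L²  [x≤a] = 5·(8/5)²·(3·(12/5)+(8/5))·2/4³ - 5·(12/5)·(8/5)²/4² = 8/5 kN·m
Load 2 — triangular load w₀=16 kN/m (0→w₀ over full span):
  M_2 = 3w₀Lx/20 - w₀L²/30 - w₀x³/(6L) = 3·16·4·2/20 - 16·4²/30 - 16·2³/(6·4) = 16/3 kN·m
Load 3 — applied couple M₀=12 kN·m at a=8/5 m (b=L-a=12/5):
  M_3 = R_Ax - M_A - M₀  [x>a] with R_A=108/25, M_A=36/25 = (108/25)·2 - (36/25) - 12 = -24/5 kN·m
Load 4 — uniform load w=17 kN/m over full span:
  M_4 = wLx/2 - wL²/12 - wx²/2 = 17·4·2/2 - 17·4²/12 - 17·2²/2 = 34/3 kN·m
Superposition: M = Σ M_i = 202/15 kN·m ≈ 13.466667 kN·m

M(2) = 202/15 kN·m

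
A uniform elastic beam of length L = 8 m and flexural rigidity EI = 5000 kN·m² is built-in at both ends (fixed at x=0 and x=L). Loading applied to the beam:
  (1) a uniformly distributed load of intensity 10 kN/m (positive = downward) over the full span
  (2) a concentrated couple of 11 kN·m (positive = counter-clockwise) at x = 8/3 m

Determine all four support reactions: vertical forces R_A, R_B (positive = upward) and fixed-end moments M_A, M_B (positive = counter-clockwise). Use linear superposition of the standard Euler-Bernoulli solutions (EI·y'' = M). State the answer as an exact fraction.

Load 1 — uniform load w=10 kN/m over full span:
  R_A = wL/2 = 10·8/2 = 40 kN
  M_A = wL²/12 = 10·8²/12 = 160/3 kN·m
  R_B = wL/2 = 10·8/2 = 40 kN
  M_B = -wL²/12 = -10·8²/12 = -160/3 kN·m
Load 2 — applied couple M₀=11 kN·m at a=8/3 m (b=L-a=16/3):
  R_A = 6M₀ab/L³ = 6·11·(8/3)·(16/3)/8³ = 11/6 kN
  M_A = M₀b(2a-b)/L² = 11·(16/3)·(2·(8/3)-(16/3))/8² = 0 kN·m
  R_B = -6M₀ab/L³ = -6·11·(8/3)·(16/3)/8³ = -11/6 kN
  M_B = M₀a(2b-a)/L² = 11·(8/3)·(2·(16/3)-(8/3))/8² = 11/3 kN·m
Superposition: R_A = 251/6 kN, M_A = 160/3 kN·m, R_B = 229/6 kN, M_B = -149/3 kN·m

R_A = 251/6 kN, M_A = 160/3 kN·m, R_B = 229/6 kN, M_B = -149/3 kN·m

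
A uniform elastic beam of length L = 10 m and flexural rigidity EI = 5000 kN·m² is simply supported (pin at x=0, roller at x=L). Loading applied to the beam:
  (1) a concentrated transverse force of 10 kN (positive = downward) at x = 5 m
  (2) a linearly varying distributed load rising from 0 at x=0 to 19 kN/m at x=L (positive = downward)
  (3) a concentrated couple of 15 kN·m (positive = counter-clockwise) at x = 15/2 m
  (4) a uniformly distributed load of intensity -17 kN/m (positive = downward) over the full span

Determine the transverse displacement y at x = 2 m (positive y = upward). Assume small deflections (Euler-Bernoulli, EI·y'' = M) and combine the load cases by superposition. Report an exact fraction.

y(2) = 92107/1000000 m

Load 1 — point force P=10 kN at a=5 m (b=L-a=5):
  y_1 = -Pbx(L²-b²-x²)/(6LEI)  [x≤a] = -10·5·2·(10²-5²-2²)/(6·10·5000) = -71/3000 m
Load 2 — triangular load w₀=19 kN/m (0→w₀ over full span):
  y_2 = -w₀x(7L⁴-10L²x²+3x⁴)/(360LEI) = -19·2·(7·10⁴-10·10²·2²+3·2⁴)/(360·10·5000) = -6536/46875 m
Load 3 — applied couple M₀=15 kN·m at a=15/2 m (b=L-a=5/2):
  y_3 = (M₀x³/(6L)+C₁x)/EI  [x≤a] with C₁=M₀(3b²-L²)/(6L)=-325/16 = (15·2³/(6·10)+(-325/16)·2)/5000 = -309/40000 m
Load 4 — uniform load w=-17 kN/m over full span:
  y_4 = -wx(L³-2Lx²+x³)/(24EI) = -(-17)·2·(10³-2·10·2²+2³)/(24·5000) = 493/1875 m
Superposition: y = Σ y_i = 92107/1000000 m ≈ 0.092107 m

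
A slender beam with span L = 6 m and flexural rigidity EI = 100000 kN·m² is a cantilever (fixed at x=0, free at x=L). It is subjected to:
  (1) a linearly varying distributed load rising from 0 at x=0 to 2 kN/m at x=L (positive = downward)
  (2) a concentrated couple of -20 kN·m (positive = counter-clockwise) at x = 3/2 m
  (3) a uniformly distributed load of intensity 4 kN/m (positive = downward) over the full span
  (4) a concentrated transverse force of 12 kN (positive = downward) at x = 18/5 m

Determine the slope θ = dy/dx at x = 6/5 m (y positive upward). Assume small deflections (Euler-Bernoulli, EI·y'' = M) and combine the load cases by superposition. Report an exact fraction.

θ(6/5) = -50619/31250000 rad

Load 1 — triangular load w₀=2 kN/m (0→w₀ over full span):
  θ_1 = (w₀Lx²/4-w₀L²x/3-w₀x⁴/(24L))/EI = (2·6·(6/5)²/4-2·6²·(6/5)/3-2·(6/5)⁴/(24·6))/100000 = -7659/31250000 rad
Load 2 — applied couple M₀=-20 kN·m at a=3/2 m (b=L-a=9/2):
  θ_2 = M₀x/EI  [x≤a] = (-20)·(6/5)/100000 = -3/12500 rad
Load 3 — uniform load w=4 kN/m over full span:
  θ_3 = -wx(x²-3Lx+3L²)/(6EI) = -4·(6/5)·((6/5)²-3·6·(6/5)+3·6²)/(6·100000) = -549/781250 rad
Load 4 — point force P=12 kN at a=18/5 m (b=L-a=12/5):
  θ_4 = -Px(2a-x)/(2EI)  [x≤a] = -12·(6/5)·(2·(18/5)-(6/5))/(2·100000) = -27/62500 rad
Superposition: θ = Σ θ_i = -50619/31250000 rad ≈ -0.001620 rad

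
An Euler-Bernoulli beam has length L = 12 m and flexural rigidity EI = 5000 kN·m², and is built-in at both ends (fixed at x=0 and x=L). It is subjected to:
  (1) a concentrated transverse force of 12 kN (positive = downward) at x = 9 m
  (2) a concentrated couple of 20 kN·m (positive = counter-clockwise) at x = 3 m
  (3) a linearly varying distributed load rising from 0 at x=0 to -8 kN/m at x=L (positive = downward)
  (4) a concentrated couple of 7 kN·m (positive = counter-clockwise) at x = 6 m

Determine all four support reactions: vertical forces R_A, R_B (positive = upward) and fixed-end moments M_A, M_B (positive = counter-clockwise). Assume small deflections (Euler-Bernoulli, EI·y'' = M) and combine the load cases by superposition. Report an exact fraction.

R_A = -391/40 kN, M_A = -673/20 kN·m, R_B = -1049/40 kN, M_B = 907/20 kN·m

Load 1 — point force P=12 kN at a=9 m (b=L-a=3):
  R_A = Pb²(3a+b)/L³ = 12·3²·(3·9+3)/12³ = 15/8 kN
  M_A = Pab²/L² = 12·9·3²/12² = 27/4 kN·m
  R_B = Pa²(a+3b)/L³ = 12·9²·(9+3·3)/12³ = 81/8 kN
  M_B = -Pa²b/L² = -12·9²·3/12² = -81/4 kN·m
Load 2 — applied couple M₀=20 kN·m at a=3 m (b=L-a=9):
  R_A = 6M₀ab/L³ = 6·20·3·9/12³ = 15/8 kN
  M_A = M₀b(2a-b)/L² = 20·9·(2·3-9)/12² = -15/4 kN·m
  R_B = -6M₀ab/L³ = -6·20·3·9/12³ = -15/8 kN
  M_B = M₀a(2b-a)/L² = 20·3·(2·9-3)/12² = 25/4 kN·m
Load 3 — triangular load w₀=-8 kN/m (0→w₀ over full span):
  R_A = 3w₀L/20 = 3·(-8)·12/20 = -72/5 kN
  M_A = w₀L²/30 = (-8)·12²/30 = -192/5 kN·m
  R_B = 7w₀L/20 = 7·(-8)·12/20 = -168/5 kN
  M_B = -w₀L²/20 = -(-8)·12²/20 = 288/5 kN·m
Load 4 — applied couple M₀=7 kN·m at a=6 m (b=L-a=6):
  R_A = 6M₀ab/L³ = 6·7·6·6/12³ = 7/8 kN
  M_A = M₀b(2a-b)/L² = 7·6·(2·6-6)/12² = 7/4 kN·m
  R_B = -6M₀ab/L³ = -6·7·6·6/12³ = -7/8 kN
  M_B = M₀a(2b-a)/L² = 7·6·(2·6-6)/12² = 7/4 kN·m
Superposition: R_A = -391/40 kN, M_A = -673/20 kN·m, R_B = -1049/40 kN, M_B = 907/20 kN·m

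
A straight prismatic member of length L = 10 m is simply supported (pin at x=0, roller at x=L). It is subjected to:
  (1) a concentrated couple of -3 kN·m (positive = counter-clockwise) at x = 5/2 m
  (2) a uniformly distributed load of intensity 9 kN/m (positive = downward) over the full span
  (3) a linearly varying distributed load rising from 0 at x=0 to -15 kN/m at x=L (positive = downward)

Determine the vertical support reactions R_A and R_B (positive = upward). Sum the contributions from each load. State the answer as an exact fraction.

Load 1 — applied couple M₀=-3 kN·m at a=5/2 m (b=L-a=15/2):
  R_A = M₀/L = (-3)/10 = -3/10 kN
  R_B = -M₀/L = -(-3)/10 = 3/10 kN
Load 2 — uniform load w=9 kN/m over full span:
  R_A = wL/2 = 9·10/2 = 45 kN
  R_B = wL/2 = 9·10/2 = 45 kN
Load 3 — triangular load w₀=-15 kN/m (0→w₀ over full span):
  R_A = w₀L/6 = (-15)·10/6 = -25 kN
  R_B = w₀L/3 = (-15)·10/3 = -50 kN
Superposition: R_A = 197/10 kN, R_B = -47/10 kN

R_A = 197/10 kN, R_B = -47/10 kN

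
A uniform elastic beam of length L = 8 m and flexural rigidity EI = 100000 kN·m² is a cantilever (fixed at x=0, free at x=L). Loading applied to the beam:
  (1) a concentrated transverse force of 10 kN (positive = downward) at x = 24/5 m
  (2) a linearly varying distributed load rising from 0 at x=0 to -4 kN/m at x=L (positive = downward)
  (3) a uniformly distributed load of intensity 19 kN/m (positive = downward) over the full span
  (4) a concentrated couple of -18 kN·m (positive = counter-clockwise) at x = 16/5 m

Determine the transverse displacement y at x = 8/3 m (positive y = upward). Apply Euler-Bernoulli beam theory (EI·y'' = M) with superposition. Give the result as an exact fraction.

Load 1 — point force P=10 kN at a=24/5 m (b=L-a=16/5):
  y_1 = -Px²(3a-x)/(6EI)  [x≤a] = -10·(8/3)²·(3·(24/5)-(8/3))/(6·100000) = -352/253125 m
Load 2 — triangular load w₀=-4 kN/m (0→w₀ over full span):
  y_2 = (w₀Lx³/12-w₀L²x²/6-w₀x⁵/(120L))/EI = ((-4)·8·(8/3)³/12-(-4)·8²·(8/3)²/6-(-4)·(8/3)⁵/(120·8))/100000 = 28864/11390625 m
Load 3 — uniform load w=19 kN/m over full span:
  y_3 = -wx²(x²-4Lx+6L²)/(24EI) = -19·(8/3)²·((8/3)²-4·8·(8/3)+6·8²)/(24·100000) = -13072/759375 m
Load 4 — applied couple M₀=-18 kN·m at a=16/5 m (b=L-a=24/5):
  y_4 = M₀x²/(2EI)  [x≤a] = (-18)·(8/3)²/(2·100000) = -2/3125 m
Superposition: y = Σ y_i = -190346/11390625 m ≈ -0.016711 m

y(8/3) = -190346/11390625 m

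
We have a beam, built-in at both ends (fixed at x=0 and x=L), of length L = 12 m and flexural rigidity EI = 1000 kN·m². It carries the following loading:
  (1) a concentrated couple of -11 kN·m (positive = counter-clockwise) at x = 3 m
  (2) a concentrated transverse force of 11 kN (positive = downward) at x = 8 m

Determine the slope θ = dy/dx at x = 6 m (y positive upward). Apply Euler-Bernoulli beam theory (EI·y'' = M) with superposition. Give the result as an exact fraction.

θ(6) = -253/48000 rad

Load 1 — applied couple M₀=-11 kN·m at a=3 m (b=L-a=9):
  θ_1 = (R_Ax²/2 - M_Ax - M₀(x-a))/EI  [x>a] with R_A=-33/32, M_A=33/16 = ((-33/32)·6²/2 - (33/16)·6 - (-11)·(6-3))/1000 = 33/16000 rad
Load 2 — point force P=11 kN at a=8 m (b=L-a=4):
  θ_2 = -Pb²x(2aL-(3a+b)x)/(2L³EI)  [x≤a] = -11·4²·6·(2·8·12-(3·8+4)·6)/(2·12³·1000) = -11/1500 rad
Superposition: θ = Σ θ_i = -253/48000 rad ≈ -0.005271 rad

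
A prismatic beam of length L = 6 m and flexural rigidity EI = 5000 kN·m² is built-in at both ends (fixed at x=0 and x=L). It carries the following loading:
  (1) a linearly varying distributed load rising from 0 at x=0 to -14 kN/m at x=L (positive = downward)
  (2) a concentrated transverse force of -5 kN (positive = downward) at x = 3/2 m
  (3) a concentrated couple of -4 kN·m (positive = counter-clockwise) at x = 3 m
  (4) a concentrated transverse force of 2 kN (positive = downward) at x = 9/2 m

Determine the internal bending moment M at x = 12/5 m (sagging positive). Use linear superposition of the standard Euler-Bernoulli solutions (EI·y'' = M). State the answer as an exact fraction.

Load 1 — triangular load w₀=-14 kN/m (0→w₀ over full span):
  M_1 = 3w₀Lx/20 - w₀L²/30 - w₀x³/(6L) = 3·(-14)·6·(12/5)/20 - (-14)·6²/30 - (-14)·(12/5)³/(6·6) = -1008/125 kN·m
Load 2 — point force P=-5 kN at a=3/2 m (b=L-a=9/2):
  M_2 = Pa²(a+3b)(L-x)/L³ - Pa²b/L²  [x>a] = (-5)·(3/2)²·((3/2)+3·(9/2))·(6-(12/5))/6³ - (-5)·(3/2)²·(9/2)/6² = -45/32 kN·m
Load 3 — applied couple M₀=-4 kN·m at a=3 m (b=L-a=3):
  M_3 = R_Ax - M_A  [x≤a] with R_A=-1, M_A=-1 = (-1)·(12/5) - (-1) = -7/5 kN·m
Load 4 — point force P=2 kN at a=9/2 m (b=L-a=3/2):
  M_4 = Pb²(3a+b)x/L³ - Pab²/L²  [x≤a] = 2·(3/2)²·(3·(9/2)+(3/2))·(12/5)/6³ - 2·(9/2)·(3/2)²/6² = 3/16 kN·m
Superposition: M = Σ M_i = -42731/4000 kN·m ≈ -10.682750 kN·m

M(12/5) = -42731/4000 kN·m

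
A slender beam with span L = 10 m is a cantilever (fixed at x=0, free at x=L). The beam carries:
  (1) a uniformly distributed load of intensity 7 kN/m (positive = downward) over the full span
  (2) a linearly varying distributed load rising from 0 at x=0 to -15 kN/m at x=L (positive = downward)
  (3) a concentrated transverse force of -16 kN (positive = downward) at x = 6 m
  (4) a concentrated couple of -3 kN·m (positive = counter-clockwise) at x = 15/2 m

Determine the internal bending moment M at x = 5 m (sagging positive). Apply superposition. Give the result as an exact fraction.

Load 1 — uniform load w=7 kN/m over full span:
  M_1 = -w(L-x)²/2 = -7·(10-5)²/2 = -175/2 kN·m
Load 2 — triangular load w₀=-15 kN/m (0→w₀ over full span):
  M_2 = w₀Lx/2 - w₀L²/3 - w₀x³/(6L) = (-15)·10·5/2 - (-15)·10²/3 - (-15)·5³/(6·10) = 625/4 kN·m
Load 3 — point force P=-16 kN at a=6 m (b=L-a=4):
  M_3 = -P(a-x)  [x≤a] = -(-16)·(6-5) = 16 kN·m
Load 4 — applied couple M₀=-3 kN·m at a=15/2 m (b=L-a=5/2):
  M_4 = M₀  [x≤a] = (-3) = -3 kN·m
Superposition: M = Σ M_i = 327/4 kN·m ≈ 81.750000 kN·m

M(5) = 327/4 kN·m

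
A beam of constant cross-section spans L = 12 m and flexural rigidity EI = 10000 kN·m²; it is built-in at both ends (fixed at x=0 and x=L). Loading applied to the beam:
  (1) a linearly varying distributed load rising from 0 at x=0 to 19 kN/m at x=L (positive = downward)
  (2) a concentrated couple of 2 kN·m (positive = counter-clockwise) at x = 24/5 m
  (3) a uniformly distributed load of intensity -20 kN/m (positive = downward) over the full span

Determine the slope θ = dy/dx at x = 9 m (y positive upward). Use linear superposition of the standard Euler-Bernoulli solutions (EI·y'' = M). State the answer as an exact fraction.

Load 1 — triangular load w₀=19 kN/m (0→w₀ over full span):
  θ_1 = -w₀(2x(L-x)(L-2x)(x+2L)+x²(L-x)²)/(120LEI) = -19·(2·9·(12-9)·(12-2·9)·(9+2·12)+9²·(12-9)²)/(120·12·10000) = 21033/1600000 rad
Load 2 — applied couple M₀=2 kN·m at a=24/5 m (b=L-a=36/5):
  θ_2 = (R_Ax²/2 - M_Ax - M₀(x-a))/EI  [x>a] with R_A=6/25, M_A=6/25 = ((6/25)·9²/2 - (6/25)·9 - 2·(9-(24/5)))/10000 = -21/250000 rad
Load 3 — uniform load w=-20 kN/m over full span:
  θ_3 = -wx(L-x)(L-2x)/(12EI) = -(-20)·9·(12-9)·(12-2·9)/(12·10000) = -27/1000 rad
Superposition: θ = Σ θ_i = -111507/8000000 rad ≈ -0.013938 rad

θ(9) = -111507/8000000 rad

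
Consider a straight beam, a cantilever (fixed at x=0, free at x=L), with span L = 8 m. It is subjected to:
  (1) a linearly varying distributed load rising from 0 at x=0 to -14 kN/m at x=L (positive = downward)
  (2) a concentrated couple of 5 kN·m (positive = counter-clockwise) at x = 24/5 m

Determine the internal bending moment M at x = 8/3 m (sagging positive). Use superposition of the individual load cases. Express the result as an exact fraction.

Load 1 — triangular load w₀=-14 kN/m (0→w₀ over full span):
  M_1 = w₀Lx/2 - w₀L²/3 - w₀x³/(6L) = (-14)·8·(8/3)/2 - (-14)·8²/3 - (-14)·(8/3)³/(6·8) = 12544/81 kN·m
Load 2 — applied couple M₀=5 kN·m at a=24/5 m (b=L-a=16/5):
  M_2 = M₀  [x≤a] = 5 = 5 kN·m
Superposition: M = Σ M_i = 12949/81 kN·m ≈ 159.864198 kN·m

M(8/3) = 12949/81 kN·m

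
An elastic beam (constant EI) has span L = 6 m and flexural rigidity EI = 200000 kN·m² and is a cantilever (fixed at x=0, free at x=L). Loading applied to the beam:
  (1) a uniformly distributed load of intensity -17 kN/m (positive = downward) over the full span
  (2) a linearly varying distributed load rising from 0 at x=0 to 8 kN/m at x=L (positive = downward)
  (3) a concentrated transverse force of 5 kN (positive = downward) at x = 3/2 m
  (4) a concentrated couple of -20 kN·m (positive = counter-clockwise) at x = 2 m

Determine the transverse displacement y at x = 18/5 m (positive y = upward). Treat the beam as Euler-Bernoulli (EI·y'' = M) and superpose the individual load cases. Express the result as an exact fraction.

Load 1 — uniform load w=-17 kN/m over full span:
  y_1 = -wx²(x²-4Lx+6L²)/(24EI) = -(-17)·(18/5)²·((18/5)²-4·6·(18/5)+6·6²)/(24·200000) = 408969/62500000 m
Load 2 — triangular load w₀=8 kN/m (0→w₀ over full span):
  y_2 = (w₀Lx³/12-w₀L²x²/6-w₀x⁵/(120L))/EI = (8·6·(18/5)³/12-8·6²·(18/5)²/6-8·(18/5)⁵/(120·6))/200000 = -431811/195312500 m
Load 3 — point force P=5 kN at a=3/2 m (b=L-a=9/2):
  y_3 = -Pa²(3x-a)/(6EI)  [x>a] = -5·(3/2)²·(3·(18/5)-(3/2))/(6·200000) = -279/3200000 m
Load 4 — applied couple M₀=-20 kN·m at a=2 m (b=L-a=4):
  y_4 = M₀a(2x-a)/(2EI)  [x>a] = (-20)·2·(2·(18/5)-2)/(2·200000) = -13/25000 m
Superposition: y = Σ y_i = 186272209/50000000000 m ≈ 0.003725 m

y(18/5) = 186272209/50000000000 m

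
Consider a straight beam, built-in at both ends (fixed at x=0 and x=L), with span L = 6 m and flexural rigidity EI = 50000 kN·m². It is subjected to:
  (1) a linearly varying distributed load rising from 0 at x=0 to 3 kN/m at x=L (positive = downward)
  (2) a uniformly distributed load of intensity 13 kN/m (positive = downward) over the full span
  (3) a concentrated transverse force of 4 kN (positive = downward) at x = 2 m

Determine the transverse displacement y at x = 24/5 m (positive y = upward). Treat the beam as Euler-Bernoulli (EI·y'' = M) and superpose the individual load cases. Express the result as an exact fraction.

y(24/5) = -62329/146484375 m

Load 1 — triangular load w₀=3 kN/m (0→w₀ over full span):
  y_1 = -w₀x²(L-x)²(x+2L)/(120LEI) = -3·(24/5)²·(6-(24/5))²·((24/5)+2·6)/(120·6·50000) = -2268/48828125 m
Load 2 — uniform load w=13 kN/m over full span:
  y_2 = -wx²(L-x)²/(24EI) = -13·(24/5)²·(6-(24/5))²/(24·50000) = -702/1953125 m
Load 3 — point force P=4 kN at a=2 m (b=L-a=4):
  y_3 = -Pa²(L-x)²(3bL-(3b+a)(L-x))/(6L³EI)  [x>a] = -4·2²·(6-(24/5))²·(3·4·6-(3·4+2)·(6-(24/5)))/(6·6³·50000) = -23/1171875 m
Superposition: y = Σ y_i = -62329/146484375 m ≈ -0.000425 m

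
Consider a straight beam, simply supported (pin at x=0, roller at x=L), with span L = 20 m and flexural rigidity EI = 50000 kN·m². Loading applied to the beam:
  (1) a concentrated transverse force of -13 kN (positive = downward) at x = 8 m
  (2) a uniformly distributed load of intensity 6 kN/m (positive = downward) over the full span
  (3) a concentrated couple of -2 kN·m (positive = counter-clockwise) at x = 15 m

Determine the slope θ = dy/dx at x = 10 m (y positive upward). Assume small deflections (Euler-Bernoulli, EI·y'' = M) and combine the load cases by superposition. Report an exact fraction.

Load 1 — point force P=-13 kN at a=8 m (b=L-a=12):
  θ_1 = -Pa(2L²-6Lx+3x²+a²)/(6LEI)  [x>a] = -(-13)·8·(2·20²-6·20·10+3·10²+8²)/(6·20·50000) = -39/62500 rad
Load 2 — uniform load w=6 kN/m over full span:
  θ_2 = -w(L³-6Lx²+4x³)/(24EI) = -6·(20³-6·20·10²+4·10³)/(24·50000) = 0 rad
Load 3 — applied couple M₀=-2 kN·m at a=15 m (b=L-a=5):
  θ_3 = (M₀x²/(2L)+C₁)/EI  [x≤a] with C₁=M₀(3b²-L²)/(6L)=65/12 = ((-2)·10²/(2·20)+(65/12))/50000 = 1/120000 rad
Superposition: θ = Σ θ_i = -1847/3000000 rad ≈ -0.000616 rad

θ(10) = -1847/3000000 rad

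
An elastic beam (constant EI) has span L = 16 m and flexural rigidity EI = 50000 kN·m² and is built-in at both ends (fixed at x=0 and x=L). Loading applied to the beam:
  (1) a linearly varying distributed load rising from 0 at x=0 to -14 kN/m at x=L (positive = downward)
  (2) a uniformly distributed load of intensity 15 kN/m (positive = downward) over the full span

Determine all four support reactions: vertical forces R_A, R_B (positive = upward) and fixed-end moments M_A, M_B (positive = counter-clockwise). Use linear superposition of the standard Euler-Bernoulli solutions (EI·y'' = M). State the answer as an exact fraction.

Load 1 — triangular load w₀=-14 kN/m (0→w₀ over full span):
  R_A = 3w₀L/20 = 3·(-14)·16/20 = -168/5 kN
  M_A = w₀L²/30 = (-14)·16²/30 = -1792/15 kN·m
  R_B = 7w₀L/20 = 7·(-14)·16/20 = -392/5 kN
  M_B = -w₀L²/20 = -(-14)·16²/20 = 896/5 kN·m
Load 2 — uniform load w=15 kN/m over full span:
  R_A = wL/2 = 15·16/2 = 120 kN
  M_A = wL²/12 = 15·16²/12 = 320 kN·m
  R_B = wL/2 = 15·16/2 = 120 kN
  M_B = -wL²/12 = -15·16²/12 = -320 kN·m
Superposition: R_A = 432/5 kN, M_A = 3008/15 kN·m, R_B = 208/5 kN, M_B = -704/5 kN·m

R_A = 432/5 kN, M_A = 3008/15 kN·m, R_B = 208/5 kN, M_B = -704/5 kN·m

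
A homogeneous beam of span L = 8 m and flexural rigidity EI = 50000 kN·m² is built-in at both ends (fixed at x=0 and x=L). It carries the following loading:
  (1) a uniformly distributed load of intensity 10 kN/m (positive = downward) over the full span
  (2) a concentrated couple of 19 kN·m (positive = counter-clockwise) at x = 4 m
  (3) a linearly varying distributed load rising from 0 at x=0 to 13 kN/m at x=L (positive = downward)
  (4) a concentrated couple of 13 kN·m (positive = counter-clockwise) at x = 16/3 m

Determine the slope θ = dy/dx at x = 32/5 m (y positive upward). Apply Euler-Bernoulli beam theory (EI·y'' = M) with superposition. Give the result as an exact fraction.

θ(32/5) = 32387/23437500 rad

Load 1 — uniform load w=10 kN/m over full span:
  θ_1 = -wx(L-x)(L-2x)/(12EI) = -10·(32/5)·(8-(32/5))·(8-2·(32/5))/(12·50000) = 64/78125 rad
Load 2 — applied couple M₀=19 kN·m at a=4 m (b=L-a=4):
  θ_2 = (R_Ax²/2 - M_Ax - M₀(x-a))/EI  [x>a] with R_A=57/16, M_A=19/4 = ((57/16)·(32/5)²/2 - (19/4)·(32/5) - 19·((32/5)-4))/50000 = -19/312500 rad
Load 3 — triangular load w₀=13 kN/m (0→w₀ over full span):
  θ_3 = -w₀(2x(L-x)(L-2x)(x+2L)+x²(L-x)²)/(120LEI) = -13·(2·(32/5)·(8-(32/5))·(8-2·(32/5))·((32/5)+2·8)+(32/5)²·(8-(32/5))²)/(120·8·50000) = 3328/5859375 rad
Load 4 — applied couple M₀=13 kN·m at a=16/3 m (b=L-a=8/3):
  θ_4 = (R_Ax²/2 - M_Ax - M₀(x-a))/EI  [x>a] with R_A=13/6, M_A=13/3 = ((13/6)·(32/5)²/2 - (13/3)·(32/5) - 13·((32/5)-(16/3)))/50000 = 13/234375 rad
Superposition: θ = Σ θ_i = 32387/23437500 rad ≈ 0.001382 rad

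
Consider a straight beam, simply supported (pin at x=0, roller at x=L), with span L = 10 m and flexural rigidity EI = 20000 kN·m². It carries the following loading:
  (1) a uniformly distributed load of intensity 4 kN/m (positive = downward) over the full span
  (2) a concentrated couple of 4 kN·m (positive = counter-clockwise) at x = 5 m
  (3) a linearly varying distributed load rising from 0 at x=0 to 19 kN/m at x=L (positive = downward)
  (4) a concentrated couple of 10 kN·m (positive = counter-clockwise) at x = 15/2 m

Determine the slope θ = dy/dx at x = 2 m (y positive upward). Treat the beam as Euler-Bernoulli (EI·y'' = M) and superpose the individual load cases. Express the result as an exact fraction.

Load 1 — uniform load w=4 kN/m over full span:
  θ_1 = -w(L³-6Lx²+4x³)/(24EI) = -4·(10³-6·10·2²+4·2³)/(24·20000) = -33/5000 rad
Load 2 — applied couple M₀=4 kN·m at a=5 m (b=L-a=5):
  θ_2 = (M₀x²/(2L)+C₁)/EI  [x≤a] with C₁=M₀(3b²-L²)/(6L)=-5/3 = (4·2²/(2·10)+(-5/3))/20000 = -13/300000 rad
Load 3 — triangular load w₀=19 kN/m (0→w₀ over full span):
  θ_3 = -w₀(7L⁴-30L²x²+15x⁴)/(360LEI) = -19·(7·10⁴-30·10²·2²+15·2⁴)/(360·10·20000) = -1729/112500 rad
Load 4 — applied couple M₀=10 kN·m at a=15/2 m (b=L-a=5/2):
  θ_4 = (M₀x²/(2L)+C₁)/EI  [x≤a] with C₁=M₀(3b²-L²)/(6L)=-325/24 = (10·2²/(2·10)+(-325/24))/20000 = -277/480000 rad
Superposition: θ = Σ θ_i = -162643/7200000 rad ≈ -0.022589 rad

θ(2) = -162643/7200000 rad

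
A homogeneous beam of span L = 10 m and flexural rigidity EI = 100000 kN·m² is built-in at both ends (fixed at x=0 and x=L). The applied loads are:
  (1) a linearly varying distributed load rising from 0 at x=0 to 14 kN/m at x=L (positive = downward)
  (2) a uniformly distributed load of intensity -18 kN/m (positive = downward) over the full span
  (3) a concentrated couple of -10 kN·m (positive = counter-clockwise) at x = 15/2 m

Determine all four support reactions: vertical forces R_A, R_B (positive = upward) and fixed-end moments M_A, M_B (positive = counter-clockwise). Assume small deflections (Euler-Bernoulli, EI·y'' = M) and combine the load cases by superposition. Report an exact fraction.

Load 1 — triangular load w₀=14 kN/m (0→w₀ over full span):
  R_A = 3w₀L/20 = 3·14·10/20 = 21 kN
  M_A = w₀L²/30 = 14·10²/30 = 140/3 kN·m
  R_B = 7w₀L/20 = 7·14·10/20 = 49 kN
  M_B = -w₀L²/20 = -14·10²/20 = -70 kN·m
Load 2 — uniform load w=-18 kN/m over full span:
  R_A = wL/2 = (-18)·10/2 = -90 kN
  M_A = wL²/12 = (-18)·10²/12 = -150 kN·m
  R_B = wL/2 = (-18)·10/2 = -90 kN
  M_B = -wL²/12 = -(-18)·10²/12 = 150 kN·m
Load 3 — applied couple M₀=-10 kN·m at a=15/2 m (b=L-a=5/2):
  R_A = 6M₀ab/L³ = 6·(-10)·(15/2)·(5/2)/10³ = -9/8 kN
  M_A = M₀b(2a-b)/L² = (-10)·(5/2)·(2·(15/2)-(5/2))/10² = -25/8 kN·m
  R_B = -6M₀ab/L³ = -6·(-10)·(15/2)·(5/2)/10³ = 9/8 kN
  M_B = M₀a(2b-a)/L² = (-10)·(15/2)·(2·(5/2)-(15/2))/10² = 15/8 kN·m
Superposition: R_A = -561/8 kN, M_A = -2555/24 kN·m, R_B = -319/8 kN, M_B = 655/8 kN·m

R_A = -561/8 kN, M_A = -2555/24 kN·m, R_B = -319/8 kN, M_B = 655/8 kN·m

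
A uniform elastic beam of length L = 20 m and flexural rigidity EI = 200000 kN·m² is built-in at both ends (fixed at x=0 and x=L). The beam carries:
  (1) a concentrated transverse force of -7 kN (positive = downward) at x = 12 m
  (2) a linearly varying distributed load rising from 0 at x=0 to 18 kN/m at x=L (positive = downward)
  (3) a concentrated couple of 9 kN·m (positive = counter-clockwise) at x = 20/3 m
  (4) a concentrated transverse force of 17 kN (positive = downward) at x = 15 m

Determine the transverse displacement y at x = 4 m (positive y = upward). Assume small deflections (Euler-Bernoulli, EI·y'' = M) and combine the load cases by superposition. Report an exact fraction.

y(4) = -1022407/150000000 m

Load 1 — point force P=-7 kN at a=12 m (b=L-a=8):
  y_1 = -Pb²x²(3aL-(3a+b)x)/(6L³EI)  [x≤a] = -(-7)·8²·4²·(3·12·20-(3·12+8)·4)/(6·20³·200000) = 476/1171875 m
Load 2 — triangular load w₀=18 kN/m (0→w₀ over full span):
  y_2 = -w₀x²(L-x)²(x+2L)/(120LEI) = -18·4²·(20-4)²·(4+2·20)/(120·20·200000) = -528/78125 m
Load 3 — applied couple M₀=9 kN·m at a=20/3 m (b=L-a=40/3):
  y_3 = (R_Ax³/6 - M_Ax²/2)/EI  [x≤a] with R_A=3/5, M_A=0 = ((3/5)·4³/6 - 0·4²/2)/200000 = 1/31250 m
Load 4 — point force P=17 kN at a=15 m (b=L-a=5):
  y_4 = -Pb²x²(3aL-(3a+b)x)/(6L³EI)  [x≤a] = -17·5²·4²·(3·15·20-(3·15+5)·4)/(6·20³·200000) = -119/240000 m
Superposition: y = Σ y_i = -1022407/150000000 m ≈ -0.006816 m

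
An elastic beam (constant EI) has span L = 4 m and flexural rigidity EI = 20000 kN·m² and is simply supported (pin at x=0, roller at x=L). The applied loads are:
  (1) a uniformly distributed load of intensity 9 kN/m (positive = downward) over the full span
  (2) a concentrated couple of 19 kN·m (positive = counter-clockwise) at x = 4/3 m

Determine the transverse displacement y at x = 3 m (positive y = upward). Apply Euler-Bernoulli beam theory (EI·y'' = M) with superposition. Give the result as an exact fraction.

y(3) = -247/360000 m

Load 1 — uniform load w=9 kN/m over full span:
  y_1 = -wx(L³-2Lx²+x³)/(24EI) = -9·3·(4³-2·4·3²+3³)/(24·20000) = -171/160000 m
Load 2 — applied couple M₀=19 kN·m at a=4/3 m (b=L-a=8/3):
  y_2 = (M₀x³/(6L)-M₀(x-a)²/2+C₁x)/EI  [x>a] with C₁=M₀(3b²-L²)/(6L)=38/9 = (19·3³/(6·4)-19·(3-(4/3))²/2+(38/9)·3)/20000 = 551/1440000 m
Superposition: y = Σ y_i = -247/360000 m ≈ -0.000686 m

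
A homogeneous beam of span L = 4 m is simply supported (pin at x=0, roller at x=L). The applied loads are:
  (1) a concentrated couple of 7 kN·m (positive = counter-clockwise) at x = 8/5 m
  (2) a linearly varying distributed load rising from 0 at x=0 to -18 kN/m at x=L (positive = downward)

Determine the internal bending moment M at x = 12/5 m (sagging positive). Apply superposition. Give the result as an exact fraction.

Load 1 — applied couple M₀=7 kN·m at a=8/5 m (b=L-a=12/5):
  M_1 = M₀x/L - M₀  [x>a] = 7·(12/5)/4 - 7 = -14/5 kN·m
Load 2 — triangular load w₀=-18 kN/m (0→w₀ over full span):
  M_2 = w₀Lx/6 - w₀x³/(6L) = (-18)·4·(12/5)/6 - (-18)·(12/5)³/(6·4) = -2304/125 kN·m
Superposition: M = Σ M_i = -2654/125 kN·m ≈ -21.232000 kN·m

M(12/5) = -2654/125 kN·m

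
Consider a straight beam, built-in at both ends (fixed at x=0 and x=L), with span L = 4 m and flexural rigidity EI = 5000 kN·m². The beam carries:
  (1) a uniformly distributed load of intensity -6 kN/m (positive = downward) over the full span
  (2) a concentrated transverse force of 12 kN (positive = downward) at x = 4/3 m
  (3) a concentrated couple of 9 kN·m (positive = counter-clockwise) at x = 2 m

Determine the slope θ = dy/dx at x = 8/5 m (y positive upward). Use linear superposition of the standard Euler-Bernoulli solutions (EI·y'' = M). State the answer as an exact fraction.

θ(8/5) = 343/937500 rad

Load 1 — uniform load w=-6 kN/m over full span:
  θ_1 = -wx(L-x)(L-2x)/(12EI) = -(-6)·(8/5)·(4-(8/5))·(4-2·(8/5))/(12·5000) = 24/78125 rad
Load 2 — point force P=12 kN at a=4/3 m (b=L-a=8/3):
  θ_2 = Pa²(L-x)(2bL-(3b+a)(L-x))/(2L³EI)  [x>a] = 12·(4/3)²·(4-(8/5))·(2·(8/3)·4-(3·(8/3)+(4/3))·(4-(8/5)))/(2·4³·5000) = -4/46875 rad
Load 3 — applied couple M₀=9 kN·m at a=2 m (b=L-a=2):
  θ_3 = (R_Ax²/2 - M_Ax)/EI  [x≤a] with R_A=27/8, M_A=9/4 = ((27/8)·(8/5)²/2 - (9/4)·(8/5))/5000 = 9/62500 rad
Superposition: θ = Σ θ_i = 343/937500 rad ≈ 0.000366 rad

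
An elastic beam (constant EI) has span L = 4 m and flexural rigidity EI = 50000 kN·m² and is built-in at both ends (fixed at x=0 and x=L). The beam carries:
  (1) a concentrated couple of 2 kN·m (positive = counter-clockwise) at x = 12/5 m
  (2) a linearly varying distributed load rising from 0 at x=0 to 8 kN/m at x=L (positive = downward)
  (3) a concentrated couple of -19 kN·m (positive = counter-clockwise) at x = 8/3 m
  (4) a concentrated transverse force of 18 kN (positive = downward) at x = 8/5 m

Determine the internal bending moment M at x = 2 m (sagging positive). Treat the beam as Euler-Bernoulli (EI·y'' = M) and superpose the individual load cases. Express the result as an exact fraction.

M(2) = 217/75 kN·m

Load 1 — applied couple M₀=2 kN·m at a=12/5 m (b=L-a=8/5):
  M_1 = R_Ax - M_A  [x≤a] with R_A=18/25, M_A=16/25 = (18/25)·2 - (16/25) = 4/5 kN·m
Load 2 — triangular load w₀=8 kN/m (0→w₀ over full span):
  M_2 = 3w₀Lx/20 - w₀L²/30 - w₀x³/(6L) = 3·8·4·2/20 - 8·4²/30 - 8·2³/(6·4) = 8/3 kN·m
Load 3 — applied couple M₀=-19 kN·m at a=8/3 m (b=L-a=4/3):
  M_3 = R_Ax - M_A  [x≤a] with R_A=-19/3, M_A=-19/3 = (-19/3)·2 - (-19/3) = -19/3 kN·m
Load 4 — point force P=18 kN at a=8/5 m (b=L-a=12/5):
  M_4 = Pa²(a+3b)(L-x)/L³ - Pa²b/L²  [x>a] = 18·(8/5)²·((8/5)+3·(12/5))·(4-2)/4³ - 18·(8/5)²·(12/5)/4² = 144/25 kN·m
Superposition: M = Σ M_i = 217/75 kN·m ≈ 2.893333 kN·m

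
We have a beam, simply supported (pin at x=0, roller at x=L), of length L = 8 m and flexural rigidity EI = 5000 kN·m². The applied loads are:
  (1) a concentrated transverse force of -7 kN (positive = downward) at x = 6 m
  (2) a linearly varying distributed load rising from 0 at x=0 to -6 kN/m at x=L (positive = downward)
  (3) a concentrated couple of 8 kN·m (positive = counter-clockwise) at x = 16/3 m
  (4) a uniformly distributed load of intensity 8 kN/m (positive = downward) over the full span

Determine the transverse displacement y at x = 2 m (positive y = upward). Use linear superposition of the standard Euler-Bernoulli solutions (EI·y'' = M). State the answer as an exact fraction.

Load 1 — point force P=-7 kN at a=6 m (b=L-a=2):
  y_1 = -Pbx(L²-b²-x²)/(6LEI)  [x≤a] = -(-7)·2·2·(8²-2²-2²)/(6·8·5000) = 49/7500 m
Load 2 — triangular load w₀=-6 kN/m (0→w₀ over full span):
  y_2 = -w₀x(7L⁴-10L²x²+3x⁴)/(360LEI) = -(-6)·2·(7·8⁴-10·8²·2²+3·2⁴)/(360·8·5000) = 109/5000 m
Load 3 — applied couple M₀=8 kN·m at a=16/3 m (b=L-a=8/3):
  y_3 = (M₀x³/(6L)+C₁x)/EI  [x≤a] with C₁=M₀(3b²-L²)/(6L)=-64/9 = (8·2³/(6·8)+(-64/9)·2)/5000 = -29/11250 m
Load 4 — uniform load w=8 kN/m over full span:
  y_4 = -wx(L³-2Lx²+x³)/(24EI) = -8·2·(8³-2·8·2²+2³)/(24·5000) = -38/625 m
Superposition: y = Σ y_i = -1577/45000 m ≈ -0.035044 m

y(2) = -1577/45000 m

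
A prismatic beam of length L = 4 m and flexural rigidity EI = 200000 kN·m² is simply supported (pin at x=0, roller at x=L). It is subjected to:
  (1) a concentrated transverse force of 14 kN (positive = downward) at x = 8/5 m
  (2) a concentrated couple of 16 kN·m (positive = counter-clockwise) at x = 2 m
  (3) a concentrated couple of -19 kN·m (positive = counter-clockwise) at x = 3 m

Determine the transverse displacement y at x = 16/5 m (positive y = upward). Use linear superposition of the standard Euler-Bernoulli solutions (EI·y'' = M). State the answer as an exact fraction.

y(16/5) = -59/30000000 m

Load 1 — point force P=14 kN at a=8/5 m (b=L-a=12/5):
  y_1 = -Pa(L-x)(2Lx-a²-x²)/(6LEI)  [x>a] = -14·(8/5)·(4-(16/5))·(2·4·(16/5)-(8/5)²-(16/5)²)/(6·4·200000) = -56/1171875 m
Load 2 — applied couple M₀=16 kN·m at a=2 m (b=L-a=2):
  y_2 = (M₀x³/(6L)-M₀(x-a)²/2+C₁x)/EI  [x>a] with C₁=M₀(3b²-L²)/(6L)=-8/3 = (16·(16/5)³/(6·4)-16·((16/5)-2)²/2+(-8/3)·(16/5))/200000 = 7/781250 m
Load 3 — applied couple M₀=-19 kN·m at a=3 m (b=L-a=1):
  y_3 = (M₀x³/(6L)-M₀(x-a)²/2+C₁x)/EI  [x>a] with C₁=M₀(3b²-L²)/(6L)=247/24 = ((-19)·(16/5)³/(6·4)-(-19)·((16/5)-3)²/2+(247/24)·(16/5))/200000 = 1843/50000000 m
Superposition: y = Σ y_i = -59/30000000 m ≈ -0.000002 m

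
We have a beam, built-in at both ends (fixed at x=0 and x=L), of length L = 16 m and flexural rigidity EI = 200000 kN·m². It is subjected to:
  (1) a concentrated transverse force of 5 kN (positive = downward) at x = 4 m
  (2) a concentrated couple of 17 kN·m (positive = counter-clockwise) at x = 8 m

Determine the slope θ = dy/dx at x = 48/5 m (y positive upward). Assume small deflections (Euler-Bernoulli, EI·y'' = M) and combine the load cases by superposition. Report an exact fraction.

Load 1 — point force P=5 kN at a=4 m (b=L-a=12):
  θ_1 = Pa²(L-x)(2bL-(3b+a)(L-x))/(2L³EI)  [x>a] = 5·4²·(16-(48/5))·(2·12·16-(3·12+4)·(16-(48/5)))/(2·16³·200000) = 1/25000 rad
Load 2 — applied couple M₀=17 kN·m at a=8 m (b=L-a=8):
  θ_2 = (R_Ax²/2 - M_Ax - M₀(x-a))/EI  [x>a] with R_A=51/32, M_A=17/4 = ((51/32)·(48/5)²/2 - (17/4)·(48/5) - 17·((48/5)-8))/200000 = 17/625000 rad
Superposition: θ = Σ θ_i = 21/312500 rad ≈ 0.000067 rad

θ(48/5) = 21/312500 rad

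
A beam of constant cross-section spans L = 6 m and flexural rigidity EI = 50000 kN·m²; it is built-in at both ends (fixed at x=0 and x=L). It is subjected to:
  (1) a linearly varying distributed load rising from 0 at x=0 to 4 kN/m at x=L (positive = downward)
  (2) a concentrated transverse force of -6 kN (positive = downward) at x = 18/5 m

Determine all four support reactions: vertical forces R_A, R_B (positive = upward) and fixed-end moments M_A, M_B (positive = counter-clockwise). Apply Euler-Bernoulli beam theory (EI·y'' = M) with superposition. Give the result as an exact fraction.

Load 1 — triangular load w₀=4 kN/m (0→w₀ over full span):
  R_A = 3w₀L/20 = 3·4·6/20 = 18/5 kN
  M_A = w₀L²/30 = 4·6²/30 = 24/5 kN·m
  R_B = 7w₀L/20 = 7·4·6/20 = 42/5 kN
  M_B = -w₀L²/20 = -4·6²/20 = -36/5 kN·m
Load 2 — point force P=-6 kN at a=18/5 m (b=L-a=12/5):
  R_A = Pb²(3a+b)/L³ = (-6)·(12/5)²·(3·(18/5)+(12/5))/6³ = -264/125 kN
  M_A = Pab²/L² = (-6)·(18/5)·(12/5)²/6² = -432/125 kN·m
  R_B = Pa²(a+3b)/L³ = (-6)·(18/5)²·((18/5)+3·(12/5))/6³ = -486/125 kN
  M_B = -Pa²b/L² = -(-6)·(18/5)²·(12/5)/6² = 648/125 kN·m
Superposition: R_A = 186/125 kN, M_A = 168/125 kN·m, R_B = 564/125 kN, M_B = -252/125 kN·m

R_A = 186/125 kN, M_A = 168/125 kN·m, R_B = 564/125 kN, M_B = -252/125 kN·m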